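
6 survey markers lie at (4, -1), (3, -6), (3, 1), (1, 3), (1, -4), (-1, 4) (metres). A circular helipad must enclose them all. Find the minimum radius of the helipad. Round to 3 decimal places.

5.385

By Welzl's lemma the MEC is supported by two points (diametrically opposite) or three points (on a circumcircle).
The farthest pair is (3, -6)–(-1, 4) with squared distance 116. The circle on this segment as diameter has centre (1, -1) and r² = 116/4 = 29.
Check (4, -1): distance² to centre = 9 ≤ 29, so it lies inside.
All remaining points lie in this disk, and no smaller disk contains both endpoints, so this is the minimum enclosing circle.
r = √29 ≈ 5.385.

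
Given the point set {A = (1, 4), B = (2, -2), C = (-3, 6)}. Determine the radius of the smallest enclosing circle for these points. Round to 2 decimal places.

4.72

Side lengths²: AB² = 37, AC² = 20, BC² = 89.
Since BC² = 89 ≥ 37 + 20 = 57, the angle opposite BC is not acute, so the smallest enclosing circle has BC as diameter.
Centre = midpoint of BC = (-0.5, 2), r² = 89/4 = 22.25.
r = √(22.25) ≈ 4.72.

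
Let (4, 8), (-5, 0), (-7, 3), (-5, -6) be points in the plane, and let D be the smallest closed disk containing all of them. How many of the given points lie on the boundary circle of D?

The minimum enclosing circle of a finite set is fixed by two of the points (as a diameter) or three (as a circumcircle).
The farthest pair is (4, 8)–(-5, -6) with squared distance 277. The circle on this segment as diameter has centre (-0.5, 1) and r² = 277/4 = 69.25.
Check (-5, 0): distance² to centre = 21.25 ≤ 69.25, so it lies inside.
All remaining points lie in this disk, and no smaller disk contains both endpoints, so this is the minimum enclosing circle.
The points at distance exactly r from the centre are (4, 8), (-5, -6) — 2 points.

2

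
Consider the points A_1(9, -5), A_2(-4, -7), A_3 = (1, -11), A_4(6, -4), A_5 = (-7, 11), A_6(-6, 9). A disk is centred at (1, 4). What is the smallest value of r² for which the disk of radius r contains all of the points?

225

The required radius is the distance from (1, 4) to the farthest point.
Squared distances: 145, 146, 225, 89, 113, 74.
Maximum is 225, attained at A_3.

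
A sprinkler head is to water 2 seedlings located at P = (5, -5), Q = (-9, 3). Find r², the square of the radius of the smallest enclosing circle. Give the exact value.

65

The smallest circle enclosing two points has them as diameter endpoints.
Centre = midpoint = (-2, -1); r² = |PQ|²/4 = 260/4 = 65.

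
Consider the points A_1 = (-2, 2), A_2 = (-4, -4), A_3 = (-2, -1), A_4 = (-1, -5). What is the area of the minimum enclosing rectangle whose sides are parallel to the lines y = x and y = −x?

In coordinates u = x + y, v = x − y the rectangle is axis-aligned; the map (x,y)→(u,v) scales areas by 2.
u-values: 0, -8, -3, -6; range = 0 − (-8) = 8.
v-values: -4, 0, -1, 4; range = 4 − (-4) = 8.
Area = (8 × 8) / 2 = 32.

32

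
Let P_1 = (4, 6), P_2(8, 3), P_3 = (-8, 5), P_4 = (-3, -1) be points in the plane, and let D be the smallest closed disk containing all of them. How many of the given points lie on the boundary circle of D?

The farthest pair is P_2–P_3 with squared distance 260. The circle on this segment as diameter has centre (0, 4) and r² = 260/4 = 65.
Check P_1: distance² to centre = 20 ≤ 65, so it lies inside.
All remaining points lie in this disk, and no smaller disk contains both endpoints, so this is the minimum enclosing circle.
The points at distance exactly r from the centre are P_2, P_3 — 2 points.

2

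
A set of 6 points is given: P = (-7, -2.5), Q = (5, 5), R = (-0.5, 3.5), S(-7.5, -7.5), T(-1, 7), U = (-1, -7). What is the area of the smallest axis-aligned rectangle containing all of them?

181.25

x ranges over [-7.5, 5], width 12.5.
y ranges over [-7.5, 7], height 14.5.
Area = 12.5 × 14.5 = 181.25.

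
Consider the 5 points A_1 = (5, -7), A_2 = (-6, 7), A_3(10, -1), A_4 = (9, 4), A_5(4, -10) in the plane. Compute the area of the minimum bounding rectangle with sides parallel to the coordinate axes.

x ranges over [-6, 10], width 16.
y ranges over [-10, 7], height 17.
Area = 16 × 17 = 272.

272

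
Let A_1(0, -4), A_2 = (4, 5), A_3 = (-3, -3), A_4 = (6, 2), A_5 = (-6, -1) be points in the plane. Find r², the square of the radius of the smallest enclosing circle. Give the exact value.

38.25

The farthest pair is A_4–A_5 with squared distance 153. The circle on this segment as diameter has centre (0, 0.5) and r² = 153/4 = 38.25.
Check A_1: distance² to centre = 20.25 ≤ 38.25, so it lies inside.
All remaining points lie in this disk, and no smaller disk contains both endpoints, so this is the minimum enclosing circle.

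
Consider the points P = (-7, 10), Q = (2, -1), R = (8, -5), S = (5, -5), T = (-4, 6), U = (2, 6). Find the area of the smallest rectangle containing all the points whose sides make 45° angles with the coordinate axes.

In coordinates u = x + y, v = x − y the rectangle is axis-aligned; the map (x,y)→(u,v) scales areas by 2.
u-values: 3, 1, 3, 0, 2, 8; range = 8 − 0 = 8.
v-values: -17, 3, 13, 10, -10, -4; range = 13 − (-17) = 30.
Area = (8 × 30) / 2 = 120.

120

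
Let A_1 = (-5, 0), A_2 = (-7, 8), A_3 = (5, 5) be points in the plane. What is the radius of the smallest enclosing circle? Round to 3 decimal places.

Side lengths²: A_1A_2² = 68, A_1A_3² = 125, A_2A_3² = 153.
Since A_2A_3² = 153 < 125 + 68 = 193, the triangle is acute, so the smallest enclosing circle is the circumcircle.
Circumcentre = (-4/3, 31/6), r² = 1445/36.
r = √(1445/36) ≈ 6.336.

6.336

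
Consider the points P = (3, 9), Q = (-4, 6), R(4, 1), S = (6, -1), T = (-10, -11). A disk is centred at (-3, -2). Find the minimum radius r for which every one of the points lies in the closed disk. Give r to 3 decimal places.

12.530

The required radius is the distance from (-3, -2) to the farthest point.
Squared distances: 157, 65, 58, 82, 130.
Maximum is 157, attained at P.
r = √157 ≈ 12.530.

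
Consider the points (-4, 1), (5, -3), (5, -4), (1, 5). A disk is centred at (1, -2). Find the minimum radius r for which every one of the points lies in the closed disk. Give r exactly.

7

The required radius is the distance from (1, -2) to the farthest point.
Squared distances: 34, 17, 20, 49.
Maximum is 49, attained at (1, 5).
r = √49 = 7.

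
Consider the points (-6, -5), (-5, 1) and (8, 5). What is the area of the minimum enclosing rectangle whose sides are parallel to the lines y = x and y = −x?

In coordinates u = x + y, v = x − y the rectangle is axis-aligned; the map (x,y)→(u,v) scales areas by 2.
u-values: -11, -4, 13; range = 13 − (-11) = 24.
v-values: -1, -6, 3; range = 3 − (-6) = 9.
Area = (24 × 9) / 2 = 108.

108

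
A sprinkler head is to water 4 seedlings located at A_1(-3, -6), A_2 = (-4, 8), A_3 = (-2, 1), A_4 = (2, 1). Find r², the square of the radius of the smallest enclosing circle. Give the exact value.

The farthest pair is A_1–A_2 with squared distance 197. The circle on this segment as diameter has centre (-3.5, 1) and r² = 197/4 = 49.25.
Check A_3: distance² to centre = 2.25 ≤ 49.25, so it lies inside.
All remaining points lie in this disk, and no smaller disk contains both endpoints, so this is the minimum enclosing circle.

49.25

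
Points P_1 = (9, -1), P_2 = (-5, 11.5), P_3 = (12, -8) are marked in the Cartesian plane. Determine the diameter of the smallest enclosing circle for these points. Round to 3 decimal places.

25.870

Side lengths²: P_1P_2² = 352.25, P_1P_3² = 58, P_2P_3² = 669.25.
Since P_2P_3² = 669.25 ≥ 352.25 + 58 = 410.25, the angle opposite P_2P_3 is not acute, so the smallest enclosing circle has P_2P_3 as diameter.
Centre = midpoint of P_2P_3 = (3.5, 1.75), r² = 669.25/4 = 167.3125.
Diameter = 2r = 2√(167.3125) ≈ 25.870.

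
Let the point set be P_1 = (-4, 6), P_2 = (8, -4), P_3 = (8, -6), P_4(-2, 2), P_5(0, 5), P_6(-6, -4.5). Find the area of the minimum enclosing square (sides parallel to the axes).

The bounding box has width 14 and height 12.
An axis-aligned square enclosing the set must have side ≥ max(width, height).
So the minimum side is max(14, 12) = 14.
Area = 14² = 196.

196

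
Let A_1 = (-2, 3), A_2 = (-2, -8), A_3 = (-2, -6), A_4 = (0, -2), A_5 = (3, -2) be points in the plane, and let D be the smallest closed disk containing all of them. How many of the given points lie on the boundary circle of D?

The minimum enclosing circle of a finite set is fixed by two of the points (as a diameter) or three (as a circumcircle).
The farthest pair is A_1–A_2 with squared distance 121. The circle on this segment as diameter has centre (-2, -2.5) and r² = 121/4 = 30.25.
Check A_3: distance² to centre = 12.25 ≤ 30.25, so it lies inside.
All remaining points lie in this disk, and no smaller disk contains both endpoints, so this is the minimum enclosing circle.
The points at distance exactly r from the centre are A_1, A_2 — 2 points.

2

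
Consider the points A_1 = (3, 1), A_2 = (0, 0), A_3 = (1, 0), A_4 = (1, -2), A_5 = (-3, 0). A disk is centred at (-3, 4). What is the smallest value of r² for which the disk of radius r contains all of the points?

The required radius is the distance from (-3, 4) to the farthest point.
Squared distances: 45, 25, 32, 52, 16.
Maximum is 52, attained at A_4.

52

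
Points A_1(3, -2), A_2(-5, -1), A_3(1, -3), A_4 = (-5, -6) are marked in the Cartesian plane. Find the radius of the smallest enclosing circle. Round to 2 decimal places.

4.51

A smallest enclosing disk is always determined by at most three of the input points on its boundary.
The minimum enclosing circle is determined by three boundary points: A_1, A_2, A_4.
Their circumcentre is (-1.25, -3.5) with r² = 20.3125.
The farthest remaining point A_3 is at distance² 5.3125 ≤ 20.3125.
r = √(20.3125) ≈ 4.51.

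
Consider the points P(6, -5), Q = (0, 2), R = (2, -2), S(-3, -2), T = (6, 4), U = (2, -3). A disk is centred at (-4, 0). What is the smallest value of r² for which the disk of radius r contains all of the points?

125

The required radius is the distance from (-4, 0) to the farthest point.
Squared distances: 125, 20, 40, 5, 116, 45.
Maximum is 125, attained at P.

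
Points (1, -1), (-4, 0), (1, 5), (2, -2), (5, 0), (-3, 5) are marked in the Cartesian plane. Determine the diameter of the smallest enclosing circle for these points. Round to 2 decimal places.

9.62

A smallest enclosing disk is always determined by at most three of the input points on its boundary.
The minimum enclosing circle is determined by three boundary points: (-4, 0), (5, 0), (-3, 5).
Their circumcentre is (0.5, 1.7) with r² = 23.14.
The farthest remaining point (2, -2) is at distance² 15.94 ≤ 23.14.
Diameter = 2r = 2√(23.14) ≈ 9.62.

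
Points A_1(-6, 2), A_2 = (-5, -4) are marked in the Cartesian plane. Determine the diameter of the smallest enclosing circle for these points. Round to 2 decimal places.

6.08

The smallest circle enclosing two points has them as diameter endpoints.
Centre = midpoint = (-5.5, -1); r² = |A_1A_2|²/4 = 37/4 = 9.25.
Diameter = 2r = 2√(9.25) ≈ 6.08.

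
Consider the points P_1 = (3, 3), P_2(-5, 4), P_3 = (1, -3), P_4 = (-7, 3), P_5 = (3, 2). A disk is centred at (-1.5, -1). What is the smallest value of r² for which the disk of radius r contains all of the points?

46.25

The required radius is the distance from (-1.5, -1) to the farthest point.
Squared distances: 36.25, 37.25, 10.25, 46.25, 29.25.
Maximum is 46.25, attained at P_4.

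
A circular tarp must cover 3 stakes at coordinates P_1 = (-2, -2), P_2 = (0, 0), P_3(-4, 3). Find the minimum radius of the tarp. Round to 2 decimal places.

2.72

Side lengths²: P_1P_2² = 8, P_1P_3² = 29, P_2P_3² = 25.
Since P_1P_3² = 29 < 25 + 8 = 33, the triangle is acute, so the smallest enclosing circle is the circumcircle.
Circumcentre = (-37/14, 9/14), r² = 725/98.
r = √(725/98) ≈ 2.72.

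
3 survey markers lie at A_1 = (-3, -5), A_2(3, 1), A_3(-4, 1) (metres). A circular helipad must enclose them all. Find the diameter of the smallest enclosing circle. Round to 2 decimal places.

8.60

Side lengths²: A_1A_2² = 72, A_1A_3² = 37, A_2A_3² = 49.
Since A_1A_2² = 72 < 49 + 37 = 86, the triangle is acute, so the smallest enclosing circle is the circumcircle.
Circumcentre = (-0.5, -1.5), r² = 18.5.
Diameter = 2r = 2√(18.5) ≈ 8.60.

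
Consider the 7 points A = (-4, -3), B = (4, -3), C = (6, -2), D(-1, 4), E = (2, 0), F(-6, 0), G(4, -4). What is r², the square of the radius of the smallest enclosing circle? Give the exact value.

37

The minimum enclosing circle of a finite set is fixed by two of the points (as a diameter) or three (as a circumcircle).
The farthest pair is C–F with squared distance 148. The circle on this segment as diameter has centre (0, -1) and r² = 148/4 = 37.
Check A: distance² to centre = 20 ≤ 37, so it lies inside.
All remaining points lie in this disk, and no smaller disk contains both endpoints, so this is the minimum enclosing circle.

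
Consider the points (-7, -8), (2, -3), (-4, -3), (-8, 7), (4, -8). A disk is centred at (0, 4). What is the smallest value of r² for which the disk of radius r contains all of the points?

The required radius is the distance from (0, 4) to the farthest point.
Squared distances: 193, 53, 65, 73, 160.
Maximum is 193, attained at (-7, -8).

193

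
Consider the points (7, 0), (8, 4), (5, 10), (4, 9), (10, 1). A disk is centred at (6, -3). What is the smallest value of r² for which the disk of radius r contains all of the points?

The required radius is the distance from (6, -3) to the farthest point.
Squared distances: 10, 53, 170, 148, 32.
Maximum is 170, attained at (5, 10).

170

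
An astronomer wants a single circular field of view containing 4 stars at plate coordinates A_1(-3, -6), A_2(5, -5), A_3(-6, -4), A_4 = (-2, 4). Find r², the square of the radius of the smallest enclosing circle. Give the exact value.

By Welzl's lemma the MEC is supported by two points (diametrically opposite) or three points (on a circumcircle).
The minimum enclosing circle is determined by three boundary points: A_2, A_3, A_4.
Their circumcentre is (-6/23, -43/23) with r² = 19825/529.
The farthest remaining point A_1 is at distance² 12994/529 ≤ 19825/529.

19825/529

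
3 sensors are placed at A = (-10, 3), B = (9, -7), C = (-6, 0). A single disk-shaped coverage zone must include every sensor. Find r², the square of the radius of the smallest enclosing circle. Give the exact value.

Side lengths²: AB² = 461, AC² = 25, BC² = 274.
Since AB² = 461 ≥ 274 + 25 = 299, the angle opposite AB is not acute, so the smallest enclosing circle has AB as diameter.
Centre = midpoint of AB = (-0.5, -2), r² = 461/4 = 115.25.

115.25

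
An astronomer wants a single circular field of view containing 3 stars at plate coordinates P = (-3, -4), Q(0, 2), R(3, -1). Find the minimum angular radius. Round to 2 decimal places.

3.54

Side lengths²: PQ² = 45, PR² = 45, QR² = 18.
Since PR² = 45 < 45 + 18 = 63, the triangle is acute, so the smallest enclosing circle is the circumcircle.
Circumcentre = (-0.5, -1.5), r² = 12.5.
r = √(12.5) ≈ 3.54.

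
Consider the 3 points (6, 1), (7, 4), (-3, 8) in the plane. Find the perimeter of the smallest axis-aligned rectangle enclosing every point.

34

Width = max x − min x = 7 − (-3) = 10.
Height = max y − min y = 8 − 1 = 7.
Perimeter = 2(10 + 7) = 34.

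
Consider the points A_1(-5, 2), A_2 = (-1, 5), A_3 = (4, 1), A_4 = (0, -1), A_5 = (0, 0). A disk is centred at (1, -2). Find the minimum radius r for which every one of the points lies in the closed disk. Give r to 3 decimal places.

7.280

The required radius is the distance from (1, -2) to the farthest point.
Squared distances: 52, 53, 18, 2, 5.
Maximum is 53, attained at A_2.
r = √53 ≈ 7.280.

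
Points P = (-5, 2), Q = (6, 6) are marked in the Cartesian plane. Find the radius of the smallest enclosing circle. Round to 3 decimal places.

The smallest circle enclosing two points has them as diameter endpoints.
Centre = midpoint = (0.5, 4); r² = |PQ|²/4 = 137/4 = 34.25.
r = √(34.25) ≈ 5.852.

5.852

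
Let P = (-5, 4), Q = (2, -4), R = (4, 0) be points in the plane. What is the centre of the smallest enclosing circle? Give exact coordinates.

(-29/22, 7/44)

Side lengths²: PQ² = 113, PR² = 97, QR² = 20.
Since PQ² = 113 < 97 + 20 = 117, the triangle is acute, so the smallest enclosing circle is the circumcircle.
Circumcentre = (-29/22, 7/44), r² = 54805/1936.
Centre = (-29/22, 7/44).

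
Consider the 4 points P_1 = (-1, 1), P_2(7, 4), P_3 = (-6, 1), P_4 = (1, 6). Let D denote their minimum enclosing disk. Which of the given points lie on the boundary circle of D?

P_2, P_3

By Welzl's lemma the MEC is supported by two points (diametrically opposite) or three points (on a circumcircle).
The farthest pair is P_2–P_3 with squared distance 178. The circle on this segment as diameter has centre (0.5, 2.5) and r² = 178/4 = 44.5.
Check P_1: distance² to centre = 4.5 ≤ 44.5, so it lies inside.
All remaining points lie in this disk, and no smaller disk contains both endpoints, so this is the minimum enclosing circle.
The points at distance exactly r from the centre are P_2, P_3 — 2 points.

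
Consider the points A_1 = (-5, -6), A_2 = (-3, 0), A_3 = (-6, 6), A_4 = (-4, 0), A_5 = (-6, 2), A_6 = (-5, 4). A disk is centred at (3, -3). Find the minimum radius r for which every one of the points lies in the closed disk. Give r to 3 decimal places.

12.728

The required radius is the distance from (3, -3) to the farthest point.
Squared distances: 73, 45, 162, 58, 106, 113.
Maximum is 162, attained at A_3.
r = √162 ≈ 12.728.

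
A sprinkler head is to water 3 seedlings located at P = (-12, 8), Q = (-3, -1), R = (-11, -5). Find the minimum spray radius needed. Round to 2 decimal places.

6.87

Side lengths²: PQ² = 162, PR² = 170, QR² = 80.
Since PR² = 170 < 162 + 80 = 242, the triangle is acute, so the smallest enclosing circle is the circumcircle.
Circumcentre = (-28/3, 5/3), r² = 425/9.
r = √(425/9) ≈ 6.87.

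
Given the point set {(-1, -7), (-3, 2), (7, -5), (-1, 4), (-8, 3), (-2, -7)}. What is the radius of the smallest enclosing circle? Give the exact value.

8.5

By Welzl's lemma the MEC is supported by two points (diametrically opposite) or three points (on a circumcircle).
The farthest pair is (7, -5)–(-8, 3) with squared distance 289. The circle on this segment as diameter has centre (-0.5, -1) and r² = 289/4 = 72.25.
Check (-1, -7): distance² to centre = 36.25 ≤ 72.25, so it lies inside.
All remaining points lie in this disk, and no smaller disk contains both endpoints, so this is the minimum enclosing circle.
r = √(72.25) = 8.5.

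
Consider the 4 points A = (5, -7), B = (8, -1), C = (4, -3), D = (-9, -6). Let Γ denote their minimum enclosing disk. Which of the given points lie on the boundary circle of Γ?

B, D

The minimum enclosing circle of a finite set is fixed by two of the points (as a diameter) or three (as a circumcircle).
The farthest pair is B–D with squared distance 314. The circle on this segment as diameter has centre (-0.5, -3.5) and r² = 314/4 = 78.5.
Check A: distance² to centre = 42.5 ≤ 78.5, so it lies inside.
All remaining points lie in this disk, and no smaller disk contains both endpoints, so this is the minimum enclosing circle.
The points at distance exactly r from the centre are B, D — 2 points.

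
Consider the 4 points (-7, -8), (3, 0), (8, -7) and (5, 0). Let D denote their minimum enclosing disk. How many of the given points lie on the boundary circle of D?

The minimum enclosing circle of a finite set is fixed by two of the points (as a diameter) or three (as a circumcircle).
The minimum enclosing circle is determined by three boundary points: (-7, -8), (8, -7), (5, 0).
Their circumcentre is (11/27, -55/9) with r² = 42601/729.
The farthest remaining point (3, 0) is at distance² 32125/729 ≤ 42601/729.
The points at distance exactly r from the centre are (-7, -8), (8, -7), (5, 0) — 3 points.

3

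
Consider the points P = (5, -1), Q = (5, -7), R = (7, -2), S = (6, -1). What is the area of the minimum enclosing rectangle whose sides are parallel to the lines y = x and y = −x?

21

In coordinates u = x + y, v = x − y the rectangle is axis-aligned; the map (x,y)→(u,v) scales areas by 2.
u-values: 4, -2, 5, 5; range = 5 − (-2) = 7.
v-values: 6, 12, 9, 7; range = 12 − 6 = 6.
Area = (7 × 6) / 2 = 21.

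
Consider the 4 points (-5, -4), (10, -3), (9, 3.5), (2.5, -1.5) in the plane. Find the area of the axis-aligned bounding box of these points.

112.5

x ranges over [-5, 10], width 15.
y ranges over [-4, 3.5], height 7.5.
Area = 15 × 7.5 = 112.5.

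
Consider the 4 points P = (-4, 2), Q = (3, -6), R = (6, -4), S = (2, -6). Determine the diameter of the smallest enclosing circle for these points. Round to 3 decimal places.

A smallest enclosing disk is always determined by at most three of the input points on its boundary.
The farthest pair is P–R with squared distance 136. The circle on this segment as diameter has centre (1, -1) and r² = 136/4 = 34.
Check Q: distance² to centre = 29 ≤ 34, so it lies inside.
All remaining points lie in this disk, and no smaller disk contains both endpoints, so this is the minimum enclosing circle.
Diameter = 2r = 2√34 ≈ 11.662.

11.662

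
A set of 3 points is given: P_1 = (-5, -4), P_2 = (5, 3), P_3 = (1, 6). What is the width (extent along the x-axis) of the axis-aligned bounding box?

10

max x = 5, min x = -5, so width = 10.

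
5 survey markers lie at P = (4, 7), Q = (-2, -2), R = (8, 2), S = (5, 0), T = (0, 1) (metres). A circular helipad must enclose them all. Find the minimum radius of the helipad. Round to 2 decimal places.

By Welzl's lemma the MEC is supported by two points (diametrically opposite) or three points (on a circumcircle).
The minimum enclosing circle is determined by three boundary points: P, Q, R.
Their circumcentre is (26/11, 35/22) with r² = 15457/484.
The farthest remaining point S is at distance² 4589/484 ≤ 15457/484.
r = √(15457/484) ≈ 5.65.

5.65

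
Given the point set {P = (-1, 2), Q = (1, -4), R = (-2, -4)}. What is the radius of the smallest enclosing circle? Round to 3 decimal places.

Side lengths²: PQ² = 40, PR² = 37, QR² = 9.
Since PQ² = 40 < 37 + 9 = 46, the triangle is acute, so the smallest enclosing circle is the circumcircle.
Circumcentre = (-0.5, -7/6), r² = 185/18.
r = √(185/18) ≈ 3.206.

3.206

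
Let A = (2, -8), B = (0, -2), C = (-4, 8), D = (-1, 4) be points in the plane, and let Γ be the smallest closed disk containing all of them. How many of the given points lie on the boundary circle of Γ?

The farthest pair is A–C with squared distance 292. The circle on this segment as diameter has centre (-1, 0) and r² = 292/4 = 73.
Check B: distance² to centre = 5 ≤ 73, so it lies inside.
All remaining points lie in this disk, and no smaller disk contains both endpoints, so this is the minimum enclosing circle.
The points at distance exactly r from the centre are A, C — 2 points.

2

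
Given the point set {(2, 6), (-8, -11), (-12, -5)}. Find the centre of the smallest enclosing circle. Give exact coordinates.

Call the three points A, B, C in the order given.
Side lengths²: AB² = 389, AC² = 317, BC² = 52.
Since AB² = 389 ≥ 317 + 52 = 369, the angle opposite AB is not acute, so the smallest enclosing circle has AB as diameter.
Centre = midpoint of AB = (-3, -2.5), r² = 389/4 = 97.25.
Centre = (-3, -2.5).

(-3, -2.5)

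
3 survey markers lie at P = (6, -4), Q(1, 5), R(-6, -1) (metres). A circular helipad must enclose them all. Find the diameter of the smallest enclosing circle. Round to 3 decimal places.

12.625

Side lengths²: PQ² = 106, PR² = 153, QR² = 85.
Since PR² = 153 < 106 + 85 = 191, the triangle is acute, so the smallest enclosing circle is the circumcircle.
Circumcentre = (19/62, -79/62), r² = 76585/1922.
Diameter = 2r = 2√(76585/1922) ≈ 12.625.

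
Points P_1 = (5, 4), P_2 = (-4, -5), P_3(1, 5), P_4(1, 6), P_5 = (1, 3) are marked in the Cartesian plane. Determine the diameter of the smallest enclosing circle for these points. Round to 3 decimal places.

12.737

A smallest enclosing disk is always determined by at most three of the input points on its boundary.
The minimum enclosing circle is determined by three boundary points: P_1, P_2, P_4.
Their circumcentre is (1/3, -1/3) with r² = 365/9.
The farthest remaining point P_3 is at distance² 260/9 ≤ 365/9.
Diameter = 2r = 2√(365/9) ≈ 12.737.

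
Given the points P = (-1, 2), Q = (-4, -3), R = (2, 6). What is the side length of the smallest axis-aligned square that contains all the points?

The bounding box has width 6 and height 9.
An axis-aligned square enclosing the set must have side ≥ max(width, height).
So the minimum side is max(6, 9) = 9.

9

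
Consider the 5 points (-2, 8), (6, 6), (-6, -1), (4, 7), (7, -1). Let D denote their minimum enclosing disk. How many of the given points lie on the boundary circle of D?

The minimum enclosing circle is determined by three boundary points: (6, 6), (-6, -1), (7, -1).
Their circumcentre is (0.5, 23/14) with r² = 4825/98.
The farthest remaining point (-2, 8) is at distance² 4573/98 ≤ 4825/98.
The points at distance exactly r from the centre are (6, 6), (-6, -1), (7, -1) — 3 points.

3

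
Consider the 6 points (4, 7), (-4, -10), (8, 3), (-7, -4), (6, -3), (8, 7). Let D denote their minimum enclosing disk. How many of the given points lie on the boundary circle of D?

The minimum enclosing circle of a finite set is fixed by two of the points (as a diameter) or three (as a circumcircle).
The farthest pair is (-4, -10)–(8, 7) with squared distance 433. The circle on this segment as diameter has centre (2, -1.5) and r² = 433/4 = 108.25.
Check (4, 7): distance² to centre = 76.25 ≤ 108.25, so it lies inside.
All remaining points lie in this disk, and no smaller disk contains both endpoints, so this is the minimum enclosing circle.
The points at distance exactly r from the centre are (-4, -10), (8, 7) — 2 points.

2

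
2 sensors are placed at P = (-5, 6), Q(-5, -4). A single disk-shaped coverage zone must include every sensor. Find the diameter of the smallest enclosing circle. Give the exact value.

10

The smallest circle enclosing two points has them as diameter endpoints.
Centre = midpoint = (-5, 1); r² = |PQ|²/4 = 100/4 = 25.
Diameter = 2r = 2√25 = 10.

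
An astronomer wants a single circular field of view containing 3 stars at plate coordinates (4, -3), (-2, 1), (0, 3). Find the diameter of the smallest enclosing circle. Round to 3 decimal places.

7.354

Call the three points A, B, C in the order given.
Side lengths²: AB² = 52, AC² = 52, BC² = 8.
Since AC² = 52 < 52 + 8 = 60, the triangle is acute, so the smallest enclosing circle is the circumcircle.
Circumcentre = (1.4, -0.4), r² = 13.52.
Diameter = 2r = 2√(13.52) ≈ 7.354.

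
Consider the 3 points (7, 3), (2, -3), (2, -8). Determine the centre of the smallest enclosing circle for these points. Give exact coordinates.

(4.5, -2.5)

Call the three points A, B, C in the order given.
Side lengths²: AB² = 61, AC² = 146, BC² = 25.
Since AC² = 146 ≥ 61 + 25 = 86, the angle opposite AC is not acute, so the smallest enclosing circle has AC as diameter.
Centre = midpoint of AC = (4.5, -2.5), r² = 146/4 = 36.5.
Centre = (4.5, -2.5).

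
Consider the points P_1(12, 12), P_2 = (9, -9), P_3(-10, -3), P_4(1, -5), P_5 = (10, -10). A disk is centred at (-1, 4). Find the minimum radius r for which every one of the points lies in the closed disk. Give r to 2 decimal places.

The required radius is the distance from (-1, 4) to the farthest point.
Squared distances: 233, 269, 130, 85, 317.
Maximum is 317, attained at P_5.
r = √317 ≈ 17.80.

17.80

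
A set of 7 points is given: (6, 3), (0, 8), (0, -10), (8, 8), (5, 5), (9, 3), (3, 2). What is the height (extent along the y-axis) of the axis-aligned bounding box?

max y = 8, min y = -10, so height = 18.

18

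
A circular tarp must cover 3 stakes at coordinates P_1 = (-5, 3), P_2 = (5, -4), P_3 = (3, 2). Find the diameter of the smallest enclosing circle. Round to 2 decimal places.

Side lengths²: P_1P_2² = 149, P_1P_3² = 65, P_2P_3² = 40.
Since P_1P_2² = 149 ≥ 65 + 40 = 105, the angle opposite P_1P_2 is not acute, so the smallest enclosing circle has P_1P_2 as diameter.
Centre = midpoint of P_1P_2 = (0, -0.5), r² = 149/4 = 37.25.
Diameter = 2r = 2√(37.25) ≈ 12.21.

12.21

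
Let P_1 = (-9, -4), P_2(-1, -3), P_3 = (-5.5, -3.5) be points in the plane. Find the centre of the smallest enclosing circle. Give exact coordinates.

(-5, -3.5)

Side lengths²: P_1P_2² = 65, P_1P_3² = 12.5, P_2P_3² = 20.5.
Since P_1P_2² = 65 ≥ 20.5 + 12.5 = 33, the angle opposite P_1P_2 is not acute, so the smallest enclosing circle has P_1P_2 as diameter.
Centre = midpoint of P_1P_2 = (-5, -3.5), r² = 65/4 = 16.25.
Centre = (-5, -3.5).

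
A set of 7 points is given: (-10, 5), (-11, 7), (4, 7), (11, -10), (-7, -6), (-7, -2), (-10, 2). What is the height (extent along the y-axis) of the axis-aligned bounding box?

max y = 7, min y = -10, so height = 17.

17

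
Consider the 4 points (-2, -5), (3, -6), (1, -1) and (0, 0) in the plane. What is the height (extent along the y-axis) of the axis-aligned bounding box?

max y = 0, min y = -6, so height = 6.

6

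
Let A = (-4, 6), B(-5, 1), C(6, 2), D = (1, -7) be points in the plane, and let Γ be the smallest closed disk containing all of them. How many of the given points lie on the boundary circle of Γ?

By Welzl's lemma the MEC is supported by two points (diametrically opposite) or three points (on a circumcircle).
The minimum enclosing circle is determined by three boundary points: A, C, D.
Their circumcentre is (-37/55, -2/11) with r² = 149089/3025.
The farthest remaining point B is at distance² 60869/3025 ≤ 149089/3025.
The points at distance exactly r from the centre are A, C, D — 3 points.

3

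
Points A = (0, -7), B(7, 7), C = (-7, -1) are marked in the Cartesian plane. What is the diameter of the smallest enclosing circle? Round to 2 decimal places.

Side lengths²: AB² = 245, AC² = 85, BC² = 260.
Since BC² = 260 < 245 + 85 = 330, the triangle is acute, so the smallest enclosing circle is the circumcircle.
Circumcentre = (1, 1.25), r² = 69.0625.
Diameter = 2r = 2√(69.0625) ≈ 16.62.

16.62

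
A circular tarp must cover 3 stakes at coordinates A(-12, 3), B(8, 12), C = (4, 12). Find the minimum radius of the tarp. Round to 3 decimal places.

10.966

Side lengths²: AB² = 481, AC² = 337, BC² = 16.
Since AB² = 481 ≥ 337 + 16 = 353, the angle opposite AB is not acute, so the smallest enclosing circle has AB as diameter.
Centre = midpoint of AB = (-2, 7.5), r² = 481/4 = 120.25.
r = √(120.25) ≈ 10.966.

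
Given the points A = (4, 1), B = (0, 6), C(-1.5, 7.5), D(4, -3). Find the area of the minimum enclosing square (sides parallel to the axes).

110.25

The bounding box has width 5.5 and height 10.5.
An axis-aligned square enclosing the set must have side ≥ max(width, height).
So the minimum side is max(5.5, 10.5) = 10.5.
Area = 10.5² = 110.25.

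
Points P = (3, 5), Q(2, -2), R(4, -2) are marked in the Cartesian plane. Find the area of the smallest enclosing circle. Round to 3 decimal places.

Side lengths²: PQ² = 50, PR² = 50, QR² = 4.
Since PR² = 50 < 50 + 4 = 54, the triangle is acute, so the smallest enclosing circle is the circumcircle.
Circumcentre = (3, 10/7), r² = 625/49.
Area = π·r² = π·625/49 ≈ 40.071.

40.071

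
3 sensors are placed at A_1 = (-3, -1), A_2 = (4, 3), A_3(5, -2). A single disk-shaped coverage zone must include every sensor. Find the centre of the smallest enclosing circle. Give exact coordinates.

(7/6, -1/6)

Side lengths²: A_1A_2² = 65, A_1A_3² = 65, A_2A_3² = 26.
Since A_1A_3² = 65 < 65 + 26 = 91, the triangle is acute, so the smallest enclosing circle is the circumcircle.
Circumcentre = (7/6, -1/6), r² = 325/18.
Centre = (7/6, -1/6).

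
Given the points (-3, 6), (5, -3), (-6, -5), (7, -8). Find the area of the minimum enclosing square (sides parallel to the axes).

196

The bounding box has width 13 and height 14.
An axis-aligned square enclosing the set must have side ≥ max(width, height).
So the minimum side is max(13, 14) = 14.
Area = 14² = 196.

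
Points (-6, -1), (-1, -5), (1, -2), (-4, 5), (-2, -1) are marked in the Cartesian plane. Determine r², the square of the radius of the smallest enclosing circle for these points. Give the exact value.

The minimum enclosing circle of a finite set is fixed by two of the points (as a diameter) or three (as a circumcircle).
The farthest pair is (-1, -5)–(-4, 5) with squared distance 109. The circle on this segment as diameter has centre (-2.5, 0) and r² = 109/4 = 27.25.
Check (-6, -1): distance² to centre = 13.25 ≤ 27.25, so it lies inside.
All remaining points lie in this disk, and no smaller disk contains both endpoints, so this is the minimum enclosing circle.

27.25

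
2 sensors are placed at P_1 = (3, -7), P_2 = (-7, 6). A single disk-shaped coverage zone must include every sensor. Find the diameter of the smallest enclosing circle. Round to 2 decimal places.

16.40

The smallest circle enclosing two points has them as diameter endpoints.
Centre = midpoint = (-2, -0.5); r² = |P_1P_2|²/4 = 269/4 = 67.25.
Diameter = 2r = 2√(67.25) ≈ 16.40.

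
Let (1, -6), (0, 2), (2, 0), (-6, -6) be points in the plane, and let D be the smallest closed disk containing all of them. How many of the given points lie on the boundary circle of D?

3

The minimum enclosing circle is determined by three boundary points: (0, 2), (2, 0), (-6, -6).
Their circumcentre is (-17/7, -17/7) with r² = 1250/49.
The farthest remaining point (1, -6) is at distance² 1201/49 ≤ 1250/49.
The points at distance exactly r from the centre are (0, 2), (2, 0), (-6, -6) — 3 points.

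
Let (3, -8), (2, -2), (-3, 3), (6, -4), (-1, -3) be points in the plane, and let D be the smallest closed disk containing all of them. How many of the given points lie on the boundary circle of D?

A smallest enclosing disk is always determined by at most three of the input points on its boundary.
The farthest pair is (3, -8)–(-3, 3) with squared distance 157. The circle on this segment as diameter has centre (0, -2.5) and r² = 157/4 = 39.25.
Check (2, -2): distance² to centre = 4.25 ≤ 39.25, so it lies inside.
All remaining points lie in this disk, and no smaller disk contains both endpoints, so this is the minimum enclosing circle.
The points at distance exactly r from the centre are (3, -8), (-3, 3) — 2 points.

2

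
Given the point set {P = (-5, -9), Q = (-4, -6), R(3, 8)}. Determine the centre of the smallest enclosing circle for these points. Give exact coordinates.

(-1, -0.5)

Side lengths²: PQ² = 10, PR² = 353, QR² = 245.
Since PR² = 353 ≥ 245 + 10 = 255, the angle opposite PR is not acute, so the smallest enclosing circle has PR as diameter.
Centre = midpoint of PR = (-1, -0.5), r² = 353/4 = 88.25.
Centre = (-1, -0.5).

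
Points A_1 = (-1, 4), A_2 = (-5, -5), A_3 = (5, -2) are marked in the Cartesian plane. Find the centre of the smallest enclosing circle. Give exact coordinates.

(-15/26, -41/26)

Side lengths²: A_1A_2² = 97, A_1A_3² = 72, A_2A_3² = 109.
Since A_2A_3² = 109 < 97 + 72 = 169, the triangle is acute, so the smallest enclosing circle is the circumcircle.
Circumcentre = (-15/26, -41/26), r² = 10573/338.
Centre = (-15/26, -41/26).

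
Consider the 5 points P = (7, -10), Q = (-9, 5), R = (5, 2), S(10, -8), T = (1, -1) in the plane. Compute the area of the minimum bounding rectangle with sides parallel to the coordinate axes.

x ranges over [-9, 10], width 19.
y ranges over [-10, 5], height 15.
Area = 19 × 15 = 285.

285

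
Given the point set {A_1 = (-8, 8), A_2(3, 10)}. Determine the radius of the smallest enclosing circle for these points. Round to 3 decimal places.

The smallest circle enclosing two points has them as diameter endpoints.
Centre = midpoint = (-2.5, 9); r² = |A_1A_2|²/4 = 125/4 = 31.25.
r = √(31.25) ≈ 5.590.

5.590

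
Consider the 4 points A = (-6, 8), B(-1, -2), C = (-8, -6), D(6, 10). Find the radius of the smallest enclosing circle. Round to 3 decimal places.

By Welzl's lemma the MEC is supported by two points (diametrically opposite) or three points (on a circumcircle).
The farthest pair is C–D with squared distance 452. The circle on this segment as diameter has centre (-1, 2) and r² = 452/4 = 113.
Check A: distance² to centre = 61 ≤ 113, so it lies inside.
All remaining points lie in this disk, and no smaller disk contains both endpoints, so this is the minimum enclosing circle.
r = √113 ≈ 10.630.

10.630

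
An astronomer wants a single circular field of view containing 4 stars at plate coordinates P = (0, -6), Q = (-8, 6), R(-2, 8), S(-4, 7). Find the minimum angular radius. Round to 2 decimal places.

7.33

The minimum enclosing circle is determined by three boundary points: P, Q, R.
Their circumcentre is (-32/11, 8/11) with r² = 6500/121.
The farthest remaining point S is at distance² 4905/121 ≤ 6500/121.
r = √(6500/121) ≈ 7.33.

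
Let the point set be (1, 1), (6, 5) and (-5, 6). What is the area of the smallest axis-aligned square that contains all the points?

The bounding box has width 11 and height 5.
An axis-aligned square enclosing the set must have side ≥ max(width, height).
So the minimum side is max(11, 5) = 11.
Area = 11² = 121.

121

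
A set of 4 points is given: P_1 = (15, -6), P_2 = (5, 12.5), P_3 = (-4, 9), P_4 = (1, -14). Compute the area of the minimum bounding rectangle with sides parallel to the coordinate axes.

503.5

x ranges over [-4, 15], width 19.
y ranges over [-14, 12.5], height 26.5.
Area = 19 × 26.5 = 503.5.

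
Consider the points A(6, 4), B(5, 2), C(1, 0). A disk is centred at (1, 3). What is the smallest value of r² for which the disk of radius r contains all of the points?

The required radius is the distance from (1, 3) to the farthest point.
Squared distances: 26, 17, 9.
Maximum is 26, attained at A.

26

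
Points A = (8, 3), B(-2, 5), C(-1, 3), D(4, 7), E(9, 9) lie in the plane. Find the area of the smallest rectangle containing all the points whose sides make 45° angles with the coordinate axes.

96

In coordinates u = x + y, v = x − y the rectangle is axis-aligned; the map (x,y)→(u,v) scales areas by 2.
u-values: 11, 3, 2, 11, 18; range = 18 − 2 = 16.
v-values: 5, -7, -4, -3, 0; range = 5 − (-7) = 12.
Area = (16 × 12) / 2 = 96.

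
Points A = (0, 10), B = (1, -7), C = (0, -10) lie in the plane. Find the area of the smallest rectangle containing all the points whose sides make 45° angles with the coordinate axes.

200

In coordinates u = x + y, v = x − y the rectangle is axis-aligned; the map (x,y)→(u,v) scales areas by 2.
u-values: 10, -6, -10; range = 10 − (-10) = 20.
v-values: -10, 8, 10; range = 10 − (-10) = 20.
Area = (20 × 20) / 2 = 200.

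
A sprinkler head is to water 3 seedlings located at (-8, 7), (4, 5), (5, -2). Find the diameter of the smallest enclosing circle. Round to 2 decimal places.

15.81

Call the three points A, B, C in the order given.
Side lengths²: AB² = 148, AC² = 250, BC² = 50.
Since AC² = 250 ≥ 148 + 50 = 198, the angle opposite AC is not acute, so the smallest enclosing circle has AC as diameter.
Centre = midpoint of AC = (-1.5, 2.5), r² = 250/4 = 62.5.
Diameter = 2r = 2√(62.5) ≈ 15.81.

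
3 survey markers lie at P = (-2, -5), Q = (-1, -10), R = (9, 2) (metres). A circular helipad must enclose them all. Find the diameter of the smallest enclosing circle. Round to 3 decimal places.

Side lengths²: PQ² = 26, PR² = 170, QR² = 244.
Since QR² = 244 ≥ 170 + 26 = 196, the angle opposite QR is not acute, so the smallest enclosing circle has QR as diameter.
Centre = midpoint of QR = (4, -4), r² = 244/4 = 61.
Diameter = 2r = 2√61 ≈ 15.620.

15.620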